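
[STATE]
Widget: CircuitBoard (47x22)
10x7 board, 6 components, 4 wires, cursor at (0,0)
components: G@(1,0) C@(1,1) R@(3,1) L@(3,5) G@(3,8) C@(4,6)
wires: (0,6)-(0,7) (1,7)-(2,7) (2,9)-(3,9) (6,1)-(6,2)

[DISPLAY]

   0 1 2 3 4 5 6 7 8 9                         
0  [.]                      · ─ ·              
                                               
1   G   C                       ·              
                                │              
2                               ·       ·      
                                        │      
3       R               L           G   ·      
                                               
4                           C                  
                                               
5                                              
                                               
6       · ─ ·                                  
Cursor: (0,0)                                  
                                               
                                               
                                               
                                               
                                               
                                               
                                               


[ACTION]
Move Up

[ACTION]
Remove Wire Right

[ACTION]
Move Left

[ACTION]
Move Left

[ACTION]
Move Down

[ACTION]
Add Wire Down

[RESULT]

   0 1 2 3 4 5 6 7 8 9                         
0                           · ─ ·              
                                               
1  [G]  C                       ·              
    │                           │              
2   ·                           ·       ·      
                                        │      
3       R               L           G   ·      
                                               
4                           C                  
                                               
5                                              
                                               
6       · ─ ·                                  
Cursor: (1,0)                                  
                                               
                                               
                                               
                                               
                                               
                                               
                                               


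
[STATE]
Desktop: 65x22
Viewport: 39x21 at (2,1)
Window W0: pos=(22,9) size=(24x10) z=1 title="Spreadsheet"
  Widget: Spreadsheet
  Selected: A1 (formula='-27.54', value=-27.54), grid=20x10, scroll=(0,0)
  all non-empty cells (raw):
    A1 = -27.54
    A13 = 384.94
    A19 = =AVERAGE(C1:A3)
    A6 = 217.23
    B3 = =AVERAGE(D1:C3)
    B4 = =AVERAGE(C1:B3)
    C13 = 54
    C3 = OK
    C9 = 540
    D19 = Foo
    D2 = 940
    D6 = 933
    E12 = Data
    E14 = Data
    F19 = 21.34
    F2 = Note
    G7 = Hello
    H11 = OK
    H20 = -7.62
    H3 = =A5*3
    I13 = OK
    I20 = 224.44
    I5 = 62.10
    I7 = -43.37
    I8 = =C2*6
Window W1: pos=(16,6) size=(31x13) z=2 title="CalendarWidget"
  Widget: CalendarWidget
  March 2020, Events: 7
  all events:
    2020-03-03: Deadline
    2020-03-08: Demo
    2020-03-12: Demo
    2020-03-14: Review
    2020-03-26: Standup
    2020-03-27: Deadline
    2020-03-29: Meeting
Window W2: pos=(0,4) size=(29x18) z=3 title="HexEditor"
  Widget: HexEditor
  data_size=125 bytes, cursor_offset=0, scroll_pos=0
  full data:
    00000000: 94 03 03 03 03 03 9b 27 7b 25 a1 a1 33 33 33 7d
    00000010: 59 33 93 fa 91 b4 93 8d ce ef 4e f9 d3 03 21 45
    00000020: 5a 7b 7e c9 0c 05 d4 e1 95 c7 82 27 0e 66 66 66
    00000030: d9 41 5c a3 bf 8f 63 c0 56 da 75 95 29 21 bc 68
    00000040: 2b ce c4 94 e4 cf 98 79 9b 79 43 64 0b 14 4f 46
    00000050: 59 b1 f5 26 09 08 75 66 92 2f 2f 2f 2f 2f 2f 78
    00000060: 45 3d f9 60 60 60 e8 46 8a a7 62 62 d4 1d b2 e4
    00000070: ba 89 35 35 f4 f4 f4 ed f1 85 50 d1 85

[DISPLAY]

                                       
                                       
                                       
━━━━━━━━━━━━━━━━━━━━━━━━━━┓            
HexEditor                 ┃            
──────────────────────────┨━━━━━━━━━━━━
0000000  94 03 03 03 03 03┃get         
0000010  59 33 93 fa 91 b4┃────────────
0000020  5a 7b 7e c9 0c 05┃rch 2020    
0000030  d9 41 5c a3 bf 8f┃Fr Sa Su    
0000040  2b ce c4 94 e4 cf┃       1    
0000050  59 b1 f5 26 09 08┃  6  7  8*  
0000060  45 3d f9 60 60 60┃ 13 14* 15  
0000070  ba 89 35 35 f4 f4┃20 21 22    
                          ┃ 27* 28 29* 
                          ┃            
                          ┃            
                          ┃━━━━━━━━━━━━
                          ┃            
                          ┃            
━━━━━━━━━━━━━━━━━━━━━━━━━━┛            


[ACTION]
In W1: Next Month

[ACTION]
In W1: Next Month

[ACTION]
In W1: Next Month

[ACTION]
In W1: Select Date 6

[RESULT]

                                       
                                       
                                       
━━━━━━━━━━━━━━━━━━━━━━━━━━┓            
HexEditor                 ┃            
──────────────────────────┨━━━━━━━━━━━━
0000000  94 03 03 03 03 03┃get         
0000010  59 33 93 fa 91 b4┃────────────
0000020  5a 7b 7e c9 0c 05┃ne 2020     
0000030  d9 41 5c a3 bf 8f┃Fr Sa Su    
0000040  2b ce c4 94 e4 cf┃ 5 [ 6]  7  
0000050  59 b1 f5 26 09 08┃12 13 14    
0000060  45 3d f9 60 60 60┃19 20 21    
0000070  ba 89 35 35 f4 f4┃26 27 28    
                          ┃            
                          ┃            
                          ┃            
                          ┃━━━━━━━━━━━━
                          ┃            
                          ┃            
━━━━━━━━━━━━━━━━━━━━━━━━━━┛            


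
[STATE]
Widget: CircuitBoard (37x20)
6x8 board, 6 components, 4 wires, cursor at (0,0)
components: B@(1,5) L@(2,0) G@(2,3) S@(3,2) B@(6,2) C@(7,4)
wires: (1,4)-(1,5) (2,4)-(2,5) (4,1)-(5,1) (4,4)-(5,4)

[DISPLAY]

   0 1 2 3 4 5                       
0  [.]                               
                                     
1                   · ─ B            
                                     
2   L           G   · ─ ·            
                                     
3           S                        
                                     
4       ·           ·                
        │           │                
5       ·           ·                
                                     
6           B                        
                                     
7                   C                
Cursor: (0,0)                        
                                     
                                     
                                     


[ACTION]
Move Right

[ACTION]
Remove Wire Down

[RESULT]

   0 1 2 3 4 5                       
0      [.]                           
                                     
1                   · ─ B            
                                     
2   L           G   · ─ ·            
                                     
3           S                        
                                     
4       ·           ·                
        │           │                
5       ·           ·                
                                     
6           B                        
                                     
7                   C                
Cursor: (0,1)                        
                                     
                                     
                                     


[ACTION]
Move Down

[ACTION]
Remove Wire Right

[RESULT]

   0 1 2 3 4 5                       
0                                    
                                     
1      [.]          · ─ B            
                                     
2   L           G   · ─ ·            
                                     
3           S                        
                                     
4       ·           ·                
        │           │                
5       ·           ·                
                                     
6           B                        
                                     
7                   C                
Cursor: (1,1)                        
                                     
                                     
                                     


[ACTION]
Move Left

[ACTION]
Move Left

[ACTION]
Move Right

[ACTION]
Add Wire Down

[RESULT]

   0 1 2 3 4 5                       
0                                    
                                     
1      [.]          · ─ B            
        │                            
2   L   ·       G   · ─ ·            
                                     
3           S                        
                                     
4       ·           ·                
        │           │                
5       ·           ·                
                                     
6           B                        
                                     
7                   C                
Cursor: (1,1)                        
                                     
                                     
                                     


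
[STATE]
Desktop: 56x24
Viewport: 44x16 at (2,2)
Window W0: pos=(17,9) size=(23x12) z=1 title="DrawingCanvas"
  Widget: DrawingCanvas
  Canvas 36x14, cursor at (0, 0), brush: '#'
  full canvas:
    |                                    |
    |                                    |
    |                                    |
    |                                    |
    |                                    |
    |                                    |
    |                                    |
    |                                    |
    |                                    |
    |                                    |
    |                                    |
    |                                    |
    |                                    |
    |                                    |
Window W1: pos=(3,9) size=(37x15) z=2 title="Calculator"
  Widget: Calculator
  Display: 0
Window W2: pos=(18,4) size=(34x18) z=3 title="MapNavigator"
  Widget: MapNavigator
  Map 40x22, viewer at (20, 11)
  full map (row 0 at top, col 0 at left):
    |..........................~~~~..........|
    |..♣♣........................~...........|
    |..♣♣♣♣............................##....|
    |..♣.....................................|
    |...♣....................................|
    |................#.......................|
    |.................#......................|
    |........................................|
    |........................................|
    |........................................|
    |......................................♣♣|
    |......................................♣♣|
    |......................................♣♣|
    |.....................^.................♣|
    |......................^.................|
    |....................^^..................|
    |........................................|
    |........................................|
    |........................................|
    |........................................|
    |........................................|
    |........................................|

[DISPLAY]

                                            
                                            
                ┏━━━━━━━━━━━━━━━━━━━━━━━━━━━
                ┃ MapNavigator              
                ┠───────────────────────────
                ┃...........................
                ┃............#..............
 ┏━━━━━━━━━━━━━━┃.............#.............
 ┃ Calculator   ┃...........................
 ┠──────────────┃...........................
 ┃              ┃...........................
 ┃┌───┬───┬───┬─┃...........................
 ┃│ 7 │ 8 │ 9 │ ┃................@..........
 ┃├───┼───┼───┼─┃...........................
 ┃│ 4 │ 5 │ 6 │ ┃.................^.........
 ┃├───┼───┼───┼─┃..................^........


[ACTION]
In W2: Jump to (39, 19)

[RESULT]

                                            
                                            
                ┏━━━━━━━━━━━━━━━━━━━━━━━━━━━
                ┃ MapNavigator              
                ┠───────────────────────────
                ┃...............♣♣          
                ┃................♣          
 ┏━━━━━━━━━━━━━━┃.................          
 ┃ Calculator   ┃.................          
 ┠──────────────┃.................          
 ┃              ┃.................          
 ┃┌───┬───┬───┬─┃.................          
 ┃│ 7 │ 8 │ 9 │ ┃................@          
 ┃├───┼───┼───┼─┃.................          
 ┃│ 4 │ 5 │ 6 │ ┃.................          
 ┃├───┼───┼───┼─┃                           


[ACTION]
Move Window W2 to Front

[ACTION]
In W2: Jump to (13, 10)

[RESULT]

                                            
                                            
                ┏━━━━━━━━━━━━━━━━━━━━━━━━━━━
                ┃ MapNavigator              
                ┠───────────────────────────
                ┃   ..♣.....................
                ┃   ...♣....................
 ┏━━━━━━━━━━━━━━┃   ................#.......
 ┃ Calculator   ┃   .................#......
 ┠──────────────┃   ........................
 ┃              ┃   ........................
 ┃┌───┬───┬───┬─┃   ........................
 ┃│ 7 │ 8 │ 9 │ ┃   .............@..........
 ┃├───┼───┼───┼─┃   ........................
 ┃│ 4 │ 5 │ 6 │ ┃   ........................
 ┃├───┼───┼───┼─┃   .....................^..


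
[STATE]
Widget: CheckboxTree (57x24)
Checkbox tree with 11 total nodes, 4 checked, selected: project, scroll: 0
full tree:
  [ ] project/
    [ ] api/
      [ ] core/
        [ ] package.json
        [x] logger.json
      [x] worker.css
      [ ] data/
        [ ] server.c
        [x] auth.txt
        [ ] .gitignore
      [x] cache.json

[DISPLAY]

>[-] project/                                            
   [-] api/                                              
     [-] core/                                           
       [ ] package.json                                  
       [x] logger.json                                   
     [x] worker.css                                      
     [-] data/                                           
       [ ] server.c                                      
       [x] auth.txt                                      
       [ ] .gitignore                                    
     [x] cache.json                                      
                                                         
                                                         
                                                         
                                                         
                                                         
                                                         
                                                         
                                                         
                                                         
                                                         
                                                         
                                                         
                                                         


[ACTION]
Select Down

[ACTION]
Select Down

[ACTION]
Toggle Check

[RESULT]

 [-] project/                                            
   [-] api/                                              
>    [x] core/                                           
       [x] package.json                                  
       [x] logger.json                                   
     [x] worker.css                                      
     [-] data/                                           
       [ ] server.c                                      
       [x] auth.txt                                      
       [ ] .gitignore                                    
     [x] cache.json                                      
                                                         
                                                         
                                                         
                                                         
                                                         
                                                         
                                                         
                                                         
                                                         
                                                         
                                                         
                                                         
                                                         


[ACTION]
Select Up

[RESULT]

 [-] project/                                            
>  [-] api/                                              
     [x] core/                                           
       [x] package.json                                  
       [x] logger.json                                   
     [x] worker.css                                      
     [-] data/                                           
       [ ] server.c                                      
       [x] auth.txt                                      
       [ ] .gitignore                                    
     [x] cache.json                                      
                                                         
                                                         
                                                         
                                                         
                                                         
                                                         
                                                         
                                                         
                                                         
                                                         
                                                         
                                                         
                                                         


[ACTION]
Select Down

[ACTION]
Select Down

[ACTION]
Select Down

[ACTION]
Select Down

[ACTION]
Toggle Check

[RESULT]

 [-] project/                                            
   [-] api/                                              
     [x] core/                                           
       [x] package.json                                  
       [x] logger.json                                   
>    [ ] worker.css                                      
     [-] data/                                           
       [ ] server.c                                      
       [x] auth.txt                                      
       [ ] .gitignore                                    
     [x] cache.json                                      
                                                         
                                                         
                                                         
                                                         
                                                         
                                                         
                                                         
                                                         
                                                         
                                                         
                                                         
                                                         
                                                         


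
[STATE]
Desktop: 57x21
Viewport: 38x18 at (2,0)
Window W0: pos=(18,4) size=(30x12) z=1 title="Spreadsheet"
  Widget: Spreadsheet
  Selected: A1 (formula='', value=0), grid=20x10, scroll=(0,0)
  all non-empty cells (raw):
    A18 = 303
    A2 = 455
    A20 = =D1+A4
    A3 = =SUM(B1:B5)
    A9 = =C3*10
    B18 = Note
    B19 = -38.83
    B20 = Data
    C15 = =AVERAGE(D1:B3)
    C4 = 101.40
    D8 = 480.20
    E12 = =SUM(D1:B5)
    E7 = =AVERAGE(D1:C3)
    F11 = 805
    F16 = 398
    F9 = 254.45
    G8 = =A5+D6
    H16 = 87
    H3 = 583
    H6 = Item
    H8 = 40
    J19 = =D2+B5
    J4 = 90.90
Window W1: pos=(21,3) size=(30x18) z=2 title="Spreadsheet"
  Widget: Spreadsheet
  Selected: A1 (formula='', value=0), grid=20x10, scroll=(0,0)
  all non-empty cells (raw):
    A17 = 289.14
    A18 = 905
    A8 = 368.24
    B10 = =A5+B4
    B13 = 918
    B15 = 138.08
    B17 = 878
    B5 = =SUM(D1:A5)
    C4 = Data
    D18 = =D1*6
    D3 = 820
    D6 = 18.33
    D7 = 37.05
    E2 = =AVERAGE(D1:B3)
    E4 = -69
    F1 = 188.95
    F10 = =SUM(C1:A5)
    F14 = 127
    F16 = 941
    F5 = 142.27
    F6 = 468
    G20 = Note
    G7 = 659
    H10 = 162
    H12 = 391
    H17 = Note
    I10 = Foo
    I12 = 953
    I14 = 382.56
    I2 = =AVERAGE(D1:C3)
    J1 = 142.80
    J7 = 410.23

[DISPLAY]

                                      
                                      
                                      
                   ┏━━━━━━━━━━━━━━━━━━
                ┏━━┃ Spreadsheet      
                ┃ S┠──────────────────
                ┠──┃A1:               
                ┃A1┃       A       B  
                ┃  ┃------------------
                ┃--┃  1      [0]      
                ┃  ┃  2        0      
                ┃  ┃  3        0      
                ┃  ┃  4        0      
                ┃  ┃  5        0#CIRC!
                ┃  ┃  6        0      
                ┗━━┃  7        0      
                   ┃  8   368.24      
                   ┃  9        0      


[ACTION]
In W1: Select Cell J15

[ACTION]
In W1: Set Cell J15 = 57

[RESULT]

                                      
                                      
                                      
                   ┏━━━━━━━━━━━━━━━━━━
                ┏━━┃ Spreadsheet      
                ┃ S┠──────────────────
                ┠──┃J15: 57           
                ┃A1┃       A       B  
                ┃  ┃------------------
                ┃--┃  1        0      
                ┃  ┃  2        0      
                ┃  ┃  3        0      
                ┃  ┃  4        0      
                ┃  ┃  5        0#CIRC!
                ┃  ┃  6        0      
                ┗━━┃  7        0      
                   ┃  8   368.24      
                   ┃  9        0      


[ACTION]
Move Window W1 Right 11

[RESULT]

                                      
                                      
                                      
                         ┏━━━━━━━━━━━━
                ┏━━━━━━━━┃ Spreadsheet
                ┃ Spreads┠────────────
                ┠────────┃J15: 57     
                ┃A1:     ┃       A    
                ┃       A┃------------
                ┃--------┃  1        0
                ┃  1     ┃  2        0
                ┃  2     ┃  3        0
                ┃  3     ┃  4        0
                ┃  4     ┃  5        0
                ┃  5     ┃  6        0
                ┗━━━━━━━━┃  7        0
                         ┃  8   368.24
                         ┃  9        0


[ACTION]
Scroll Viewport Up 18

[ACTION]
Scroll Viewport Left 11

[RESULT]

                                      
                                      
                                      
                           ┏━━━━━━━━━━
                  ┏━━━━━━━━┃ Spreadshe
                  ┃ Spreads┠──────────
                  ┠────────┃J15: 57   
                  ┃A1:     ┃       A  
                  ┃       A┃----------
                  ┃--------┃  1       
                  ┃  1     ┃  2       
                  ┃  2     ┃  3       
                  ┃  3     ┃  4       
                  ┃  4     ┃  5       
                  ┃  5     ┃  6       
                  ┗━━━━━━━━┃  7       
                           ┃  8   368.
                           ┃  9       


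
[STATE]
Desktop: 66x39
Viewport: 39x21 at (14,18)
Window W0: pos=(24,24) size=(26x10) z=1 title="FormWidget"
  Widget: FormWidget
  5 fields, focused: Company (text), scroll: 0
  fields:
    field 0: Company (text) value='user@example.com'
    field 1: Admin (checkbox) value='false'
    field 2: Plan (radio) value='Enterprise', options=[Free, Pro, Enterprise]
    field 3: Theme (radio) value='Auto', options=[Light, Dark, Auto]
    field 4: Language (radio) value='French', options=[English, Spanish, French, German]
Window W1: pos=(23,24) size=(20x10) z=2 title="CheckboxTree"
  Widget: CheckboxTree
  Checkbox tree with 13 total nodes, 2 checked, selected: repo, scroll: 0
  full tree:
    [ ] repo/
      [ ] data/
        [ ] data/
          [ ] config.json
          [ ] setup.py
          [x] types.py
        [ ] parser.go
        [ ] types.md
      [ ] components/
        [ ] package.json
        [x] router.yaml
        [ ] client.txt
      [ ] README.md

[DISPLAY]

                                       
                                       
                                       
                                       
                                       
                                       
         ┏━━━━━━━━━━━━━━━━━━┓━━━━━━┓   
         ┃ CheckboxTree     ┃      ┃   
         ┠──────────────────┨──────┨   
         ┃>[-] repo/        ┃r@exa]┃   
         ┃   [-] data/      ┃      ┃   
         ┃     [-] data/    ┃Free  ┃   
         ┃       [ ] config.┃Light ┃   
         ┃       [ ] setup.p┃Englis┃   
         ┃       [x] types.p┃      ┃   
         ┗━━━━━━━━━━━━━━━━━━┛━━━━━━┛   
                                       
                                       
                                       
                                       
                                       


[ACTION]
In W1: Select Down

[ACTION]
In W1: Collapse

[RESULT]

                                       
                                       
                                       
                                       
                                       
                                       
         ┏━━━━━━━━━━━━━━━━━━┓━━━━━━┓   
         ┃ CheckboxTree     ┃      ┃   
         ┠──────────────────┨──────┨   
         ┃ [-] repo/        ┃r@exa]┃   
         ┃>  [-] data/      ┃      ┃   
         ┃   [-] components/┃Free  ┃   
         ┃     [ ] package.j┃Light ┃   
         ┃     [x] router.ya┃Englis┃   
         ┃     [ ] client.tx┃      ┃   
         ┗━━━━━━━━━━━━━━━━━━┛━━━━━━┛   
                                       
                                       
                                       
                                       
                                       


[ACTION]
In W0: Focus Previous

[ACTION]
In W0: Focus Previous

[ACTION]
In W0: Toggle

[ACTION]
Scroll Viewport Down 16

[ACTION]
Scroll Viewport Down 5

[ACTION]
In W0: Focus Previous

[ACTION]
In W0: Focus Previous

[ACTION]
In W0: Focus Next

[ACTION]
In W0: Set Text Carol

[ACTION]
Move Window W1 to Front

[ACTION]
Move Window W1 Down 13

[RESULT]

                                       
                                       
                                       
                                       
                                       
                                       
          ┏━━━━━━━━━━━━━━━━━━━━━━━━┓   
          ┃ FormWidget             ┃   
          ┠────────────────────────┨   
          ┃  Company:    [user@exa]┃   
          ┃  Admin:      [ ]       ┃   
         ┏━━━━━━━━━━━━━━━━━━┓Free  ┃   
         ┃ CheckboxTree     ┃Light ┃   
         ┠──────────────────┨Englis┃   
         ┃ [-] repo/        ┃      ┃   
         ┃>  [-] data/      ┃━━━━━━┛   
         ┃   [-] components/┃          
         ┃     [ ] package.j┃          
         ┃     [x] router.ya┃          
         ┃     [ ] client.tx┃          
         ┗━━━━━━━━━━━━━━━━━━┛          


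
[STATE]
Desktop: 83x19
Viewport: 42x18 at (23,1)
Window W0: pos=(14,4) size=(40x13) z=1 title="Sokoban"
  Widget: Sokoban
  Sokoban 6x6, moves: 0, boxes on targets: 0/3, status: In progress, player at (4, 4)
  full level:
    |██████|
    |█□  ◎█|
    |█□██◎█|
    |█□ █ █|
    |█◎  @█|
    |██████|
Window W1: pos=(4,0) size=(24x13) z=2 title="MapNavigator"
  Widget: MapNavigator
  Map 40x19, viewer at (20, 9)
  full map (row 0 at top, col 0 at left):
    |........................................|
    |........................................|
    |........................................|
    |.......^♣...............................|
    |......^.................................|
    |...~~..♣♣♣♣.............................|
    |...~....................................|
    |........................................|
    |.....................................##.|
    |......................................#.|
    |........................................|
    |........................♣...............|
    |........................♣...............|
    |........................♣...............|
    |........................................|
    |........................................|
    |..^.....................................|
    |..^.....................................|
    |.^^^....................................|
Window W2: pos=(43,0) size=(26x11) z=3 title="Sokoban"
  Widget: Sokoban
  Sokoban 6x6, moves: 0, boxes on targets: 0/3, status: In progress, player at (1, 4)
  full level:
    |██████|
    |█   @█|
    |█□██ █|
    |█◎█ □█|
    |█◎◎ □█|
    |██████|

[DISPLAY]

    ┃               ┃ Sokoban             
────┨               ┠─────────────────────
....┃               ┃██████               
....┃━━━━━━━━━━━━━━━┃█   @█               
....┃               ┃█□██ █               
....┃───────────────┃█◎█ □█               
....┃               ┃█◎◎ □█               
....┃               ┃██████               
....┃               ┃Moves: 0  0/3        
....┃               ┗━━━━━━━━━━━━━━━━━━━━━
....┃                         ┃           
━━━━┛                         ┃           
  0/3                         ┃           
                              ┃           
                              ┃           
━━━━━━━━━━━━━━━━━━━━━━━━━━━━━━┛           
                                          
                                          


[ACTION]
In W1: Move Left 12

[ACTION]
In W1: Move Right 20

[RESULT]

    ┃               ┃ Sokoban             
────┨               ┠─────────────────────
....┃               ┃██████               
....┃━━━━━━━━━━━━━━━┃█   @█               
....┃               ┃█□██ █               
..##┃───────────────┃█◎█ □█               
...#┃               ┃█◎◎ □█               
....┃               ┃██████               
....┃               ┃Moves: 0  0/3        
....┃               ┗━━━━━━━━━━━━━━━━━━━━━
....┃                         ┃           
━━━━┛                         ┃           
  0/3                         ┃           
                              ┃           
                              ┃           
━━━━━━━━━━━━━━━━━━━━━━━━━━━━━━┛           
                                          
                                          


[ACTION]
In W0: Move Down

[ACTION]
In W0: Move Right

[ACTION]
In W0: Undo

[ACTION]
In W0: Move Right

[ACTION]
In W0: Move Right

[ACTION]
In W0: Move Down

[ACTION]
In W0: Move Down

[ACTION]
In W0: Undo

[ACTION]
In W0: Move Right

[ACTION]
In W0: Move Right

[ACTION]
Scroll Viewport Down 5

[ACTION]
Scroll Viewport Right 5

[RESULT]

               ┃ Sokoban                ┃ 
               ┠────────────────────────┨ 
               ┃██████                  ┃ 
━━━━━━━━━━━━━━━┃█   @█                  ┃ 
               ┃█□██ █                  ┃ 
───────────────┃█◎█ □█                  ┃ 
               ┃█◎◎ □█                  ┃ 
               ┃██████                  ┃ 
               ┃Moves: 0  0/3           ┃ 
               ┗━━━━━━━━━━━━━━━━━━━━━━━━┛ 
                         ┃                
                         ┃                
                         ┃                
                         ┃                
                         ┃                
━━━━━━━━━━━━━━━━━━━━━━━━━┛                
                                          
                                          


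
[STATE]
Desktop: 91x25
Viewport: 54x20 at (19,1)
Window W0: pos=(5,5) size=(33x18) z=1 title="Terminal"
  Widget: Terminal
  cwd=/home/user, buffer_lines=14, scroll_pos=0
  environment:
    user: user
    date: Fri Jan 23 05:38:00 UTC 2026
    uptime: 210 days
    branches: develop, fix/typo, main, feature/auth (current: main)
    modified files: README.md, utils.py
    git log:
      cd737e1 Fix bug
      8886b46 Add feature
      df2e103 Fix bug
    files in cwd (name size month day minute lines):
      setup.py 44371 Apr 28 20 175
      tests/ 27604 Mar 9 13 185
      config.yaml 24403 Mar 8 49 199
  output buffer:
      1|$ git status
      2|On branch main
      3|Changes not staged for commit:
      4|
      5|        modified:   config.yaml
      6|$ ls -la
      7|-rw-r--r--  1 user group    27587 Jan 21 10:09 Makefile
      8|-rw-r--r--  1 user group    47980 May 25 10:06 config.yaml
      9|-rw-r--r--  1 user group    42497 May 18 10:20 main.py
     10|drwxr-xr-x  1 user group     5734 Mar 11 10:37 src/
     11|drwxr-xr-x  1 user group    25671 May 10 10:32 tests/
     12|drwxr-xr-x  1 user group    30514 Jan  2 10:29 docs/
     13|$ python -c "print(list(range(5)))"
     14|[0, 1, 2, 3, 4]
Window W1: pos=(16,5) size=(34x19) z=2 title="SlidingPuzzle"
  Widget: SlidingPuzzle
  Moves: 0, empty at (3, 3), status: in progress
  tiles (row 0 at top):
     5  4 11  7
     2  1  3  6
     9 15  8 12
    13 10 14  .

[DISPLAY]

                                                      
                                                      
                                                      
                                                      
━━━━━━━━━━━━━━━━━━━━━━━━━━━━━━┓                       
lidingPuzzle                  ┃                       
──────────────────────────────┨                       
───┬────┬────┬────┐           ┃                       
 5 │  4 │ 11 │  7 │           ┃                       
───┼────┼────┼────┤           ┃                       
 2 │  1 │  3 │  6 │           ┃                       
───┼────┼────┼────┤           ┃                       
 9 │ 15 │  8 │ 12 │           ┃                       
───┼────┼────┼────┤           ┃                       
13 │ 10 │ 14 │    │           ┃                       
───┴────┴────┴────┘           ┃                       
ves: 0                        ┃                       
                              ┃                       
                              ┃                       
                              ┃                       


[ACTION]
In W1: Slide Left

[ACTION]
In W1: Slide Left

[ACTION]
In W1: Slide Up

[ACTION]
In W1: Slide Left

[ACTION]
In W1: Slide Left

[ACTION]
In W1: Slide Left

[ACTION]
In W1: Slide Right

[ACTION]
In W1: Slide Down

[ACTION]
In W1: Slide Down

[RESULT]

                                                      
                                                      
                                                      
                                                      
━━━━━━━━━━━━━━━━━━━━━━━━━━━━━━┓                       
lidingPuzzle                  ┃                       
──────────────────────────────┨                       
───┬────┬────┬────┐           ┃                       
 5 │  4 │ 11 │  7 │           ┃                       
───┼────┼────┼────┤           ┃                       
 2 │  1 │    │  6 │           ┃                       
───┼────┼────┼────┤           ┃                       
 9 │ 15 │  3 │ 12 │           ┃                       
───┼────┼────┼────┤           ┃                       
13 │ 10 │  8 │ 14 │           ┃                       
───┴────┴────┴────┘           ┃                       
ves: 3                        ┃                       
                              ┃                       
                              ┃                       
                              ┃                       
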